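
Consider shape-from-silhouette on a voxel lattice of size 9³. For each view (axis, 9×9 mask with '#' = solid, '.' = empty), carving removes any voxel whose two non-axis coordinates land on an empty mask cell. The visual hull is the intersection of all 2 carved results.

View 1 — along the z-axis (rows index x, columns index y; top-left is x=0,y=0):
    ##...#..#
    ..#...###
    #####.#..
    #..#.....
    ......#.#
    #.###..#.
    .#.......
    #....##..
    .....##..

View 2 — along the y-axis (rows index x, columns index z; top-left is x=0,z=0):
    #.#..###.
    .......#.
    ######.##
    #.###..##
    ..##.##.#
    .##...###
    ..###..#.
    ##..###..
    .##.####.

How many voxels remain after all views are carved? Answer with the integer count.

start: 9×9×9 = 729 voxels
[1] z-view keeps 29 columns → grid now 261
[2] y-view keeps 45 columns → grid now 150

150 voxels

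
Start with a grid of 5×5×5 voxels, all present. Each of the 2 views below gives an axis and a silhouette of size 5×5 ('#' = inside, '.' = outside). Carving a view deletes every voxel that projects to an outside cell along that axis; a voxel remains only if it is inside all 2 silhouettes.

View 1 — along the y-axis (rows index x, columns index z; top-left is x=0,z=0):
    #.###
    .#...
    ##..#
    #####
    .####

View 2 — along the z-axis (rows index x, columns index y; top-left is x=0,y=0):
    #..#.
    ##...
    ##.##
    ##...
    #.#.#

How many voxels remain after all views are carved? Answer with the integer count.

before carving: 125 voxels (5×5×5)
carve view 1 (along y, XZ-mask fill 17/25): 85 voxels remain
carve view 2 (along z, XY-mask fill 13/25): 44 voxels remain

|visual hull| = 44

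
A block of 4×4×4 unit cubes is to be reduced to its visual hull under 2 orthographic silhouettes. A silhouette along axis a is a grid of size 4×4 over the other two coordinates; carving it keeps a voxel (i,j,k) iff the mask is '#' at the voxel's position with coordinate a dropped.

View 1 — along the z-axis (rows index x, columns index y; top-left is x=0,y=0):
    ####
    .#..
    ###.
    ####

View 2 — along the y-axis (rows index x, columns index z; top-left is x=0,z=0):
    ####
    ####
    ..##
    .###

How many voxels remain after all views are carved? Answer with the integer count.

remaining voxels: 38

before carving: 64 voxels (4×4×4)
step 1: project along z, AND mask (12/16) → |grid| = 48
step 2: project along y, AND mask (13/16) → |grid| = 38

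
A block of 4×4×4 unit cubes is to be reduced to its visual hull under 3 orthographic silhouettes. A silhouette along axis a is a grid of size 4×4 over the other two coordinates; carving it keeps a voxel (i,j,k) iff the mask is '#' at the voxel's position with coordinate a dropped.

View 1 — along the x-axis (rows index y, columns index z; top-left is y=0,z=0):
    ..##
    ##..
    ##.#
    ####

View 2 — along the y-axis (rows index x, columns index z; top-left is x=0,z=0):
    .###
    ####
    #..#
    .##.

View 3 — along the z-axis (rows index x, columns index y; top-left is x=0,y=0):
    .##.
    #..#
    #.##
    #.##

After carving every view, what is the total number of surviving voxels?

remaining voxels: 18

initial block: 4^3 = 64
carve view 1 (along x, YZ-mask fill 11/16): 44 voxels remain
carve view 2 (along y, XZ-mask fill 11/16): 30 voxels remain
carve view 3 (along z, XY-mask fill 10/16): 18 voxels remain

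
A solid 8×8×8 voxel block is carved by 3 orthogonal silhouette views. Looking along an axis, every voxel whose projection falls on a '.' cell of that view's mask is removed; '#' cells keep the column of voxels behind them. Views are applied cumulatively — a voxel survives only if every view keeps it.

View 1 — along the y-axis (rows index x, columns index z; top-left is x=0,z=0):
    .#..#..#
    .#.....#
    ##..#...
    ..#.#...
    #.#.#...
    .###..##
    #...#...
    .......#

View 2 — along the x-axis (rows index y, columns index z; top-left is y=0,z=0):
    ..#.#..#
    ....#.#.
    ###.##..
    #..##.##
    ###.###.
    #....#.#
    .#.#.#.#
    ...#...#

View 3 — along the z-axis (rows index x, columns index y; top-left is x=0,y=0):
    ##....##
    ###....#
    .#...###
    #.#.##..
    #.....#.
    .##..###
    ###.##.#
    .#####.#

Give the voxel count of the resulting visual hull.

start: 8×8×8 = 512 voxels
carve view 1 (along y, XZ-mask fill 21/64): 168 voxels remain
carve view 2 (along x, YZ-mask fill 30/64): 84 voxels remain
carve view 3 (along z, XY-mask fill 35/64): 39 voxels remain

voxel count = 39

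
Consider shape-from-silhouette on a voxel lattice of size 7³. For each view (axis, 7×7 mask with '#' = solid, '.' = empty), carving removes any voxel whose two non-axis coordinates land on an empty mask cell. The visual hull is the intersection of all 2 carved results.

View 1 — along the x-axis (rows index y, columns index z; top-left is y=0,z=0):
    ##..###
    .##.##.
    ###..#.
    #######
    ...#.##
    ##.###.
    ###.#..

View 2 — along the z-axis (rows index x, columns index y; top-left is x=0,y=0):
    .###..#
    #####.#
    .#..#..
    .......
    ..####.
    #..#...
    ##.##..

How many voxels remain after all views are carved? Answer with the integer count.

start: 7×7×7 = 343 voxels
step 1: project along x, AND mask (32/49) → |grid| = 224
step 2: project along z, AND mask (22/49) → |grid| = 103

voxel count = 103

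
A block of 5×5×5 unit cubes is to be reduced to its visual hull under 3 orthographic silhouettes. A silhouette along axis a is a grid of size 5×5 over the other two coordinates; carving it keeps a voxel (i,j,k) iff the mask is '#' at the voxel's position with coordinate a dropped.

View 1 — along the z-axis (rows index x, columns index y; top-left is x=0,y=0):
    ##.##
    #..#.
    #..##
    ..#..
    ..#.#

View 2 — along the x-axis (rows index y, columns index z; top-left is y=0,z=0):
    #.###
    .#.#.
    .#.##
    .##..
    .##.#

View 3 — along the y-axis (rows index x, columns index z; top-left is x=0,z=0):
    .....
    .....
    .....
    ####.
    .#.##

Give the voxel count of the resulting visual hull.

full grid |V| = 125
  1. axis=2 (XY plane), |mask|=12  ⇒  voxels=60
  2. axis=0 (YZ plane), |mask|=14  ⇒  voxels=35
  3. axis=1 (XZ plane), |mask|=7  ⇒  voxels=7

|visual hull| = 7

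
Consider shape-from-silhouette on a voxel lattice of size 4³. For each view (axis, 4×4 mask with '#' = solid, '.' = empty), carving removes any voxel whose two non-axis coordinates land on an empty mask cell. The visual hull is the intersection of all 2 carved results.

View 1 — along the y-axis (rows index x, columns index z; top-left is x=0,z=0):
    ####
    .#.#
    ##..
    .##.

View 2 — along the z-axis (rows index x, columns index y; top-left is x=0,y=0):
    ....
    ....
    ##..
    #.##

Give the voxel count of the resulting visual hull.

|visual hull| = 10

start: 4×4×4 = 64 voxels
after view 1 [y-axis, 10 of 16 cells solid] → remaining = 40
after view 2 [z-axis, 5 of 16 cells solid] → remaining = 10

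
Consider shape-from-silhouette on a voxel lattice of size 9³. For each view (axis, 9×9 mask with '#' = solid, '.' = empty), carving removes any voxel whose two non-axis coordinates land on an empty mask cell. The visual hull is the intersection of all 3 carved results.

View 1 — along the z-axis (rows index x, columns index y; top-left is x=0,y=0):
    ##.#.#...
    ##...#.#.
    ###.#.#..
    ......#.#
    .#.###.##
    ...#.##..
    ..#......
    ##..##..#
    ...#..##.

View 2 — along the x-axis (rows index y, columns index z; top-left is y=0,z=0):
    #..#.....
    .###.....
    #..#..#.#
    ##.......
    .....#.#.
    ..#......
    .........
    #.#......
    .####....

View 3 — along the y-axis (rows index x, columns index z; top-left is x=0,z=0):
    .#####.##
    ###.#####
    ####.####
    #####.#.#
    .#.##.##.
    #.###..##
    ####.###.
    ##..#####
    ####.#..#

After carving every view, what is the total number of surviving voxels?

full grid |V| = 729
[1] z-view keeps 33 columns → grid now 297
[2] x-view keeps 20 columns → grid now 68
[3] y-view keeps 61 columns → grid now 49

voxel count = 49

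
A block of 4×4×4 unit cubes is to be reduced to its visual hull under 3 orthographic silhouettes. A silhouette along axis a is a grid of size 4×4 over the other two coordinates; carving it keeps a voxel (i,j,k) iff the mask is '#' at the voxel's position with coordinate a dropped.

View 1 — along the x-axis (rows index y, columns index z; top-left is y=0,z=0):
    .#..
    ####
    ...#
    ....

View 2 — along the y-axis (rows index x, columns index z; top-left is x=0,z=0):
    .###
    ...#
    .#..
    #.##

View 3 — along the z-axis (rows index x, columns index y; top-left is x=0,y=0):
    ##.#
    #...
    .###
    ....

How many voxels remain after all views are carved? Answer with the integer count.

before carving: 64 voxels (4×4×4)
[1] x-view keeps 6 columns → grid now 24
[2] y-view keeps 8 columns → grid now 13
[3] z-view keeps 7 columns → grid now 5

remaining voxels: 5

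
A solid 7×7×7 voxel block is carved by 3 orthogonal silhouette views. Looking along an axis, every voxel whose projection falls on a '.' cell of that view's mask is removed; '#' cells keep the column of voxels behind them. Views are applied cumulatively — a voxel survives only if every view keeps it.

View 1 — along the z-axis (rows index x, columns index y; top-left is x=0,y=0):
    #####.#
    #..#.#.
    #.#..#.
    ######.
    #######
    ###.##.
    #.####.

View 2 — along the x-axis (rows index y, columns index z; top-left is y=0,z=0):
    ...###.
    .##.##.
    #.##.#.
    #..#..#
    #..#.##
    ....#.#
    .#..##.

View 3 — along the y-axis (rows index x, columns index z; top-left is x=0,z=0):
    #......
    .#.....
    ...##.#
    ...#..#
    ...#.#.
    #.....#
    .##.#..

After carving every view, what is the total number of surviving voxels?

full grid |V| = 343
after view 1 [z-axis, 35 of 49 cells solid] → remaining = 245
after view 2 [x-axis, 23 of 49 cells solid] → remaining = 114
after view 3 [y-axis, 14 of 49 cells solid] → remaining = 31

|visual hull| = 31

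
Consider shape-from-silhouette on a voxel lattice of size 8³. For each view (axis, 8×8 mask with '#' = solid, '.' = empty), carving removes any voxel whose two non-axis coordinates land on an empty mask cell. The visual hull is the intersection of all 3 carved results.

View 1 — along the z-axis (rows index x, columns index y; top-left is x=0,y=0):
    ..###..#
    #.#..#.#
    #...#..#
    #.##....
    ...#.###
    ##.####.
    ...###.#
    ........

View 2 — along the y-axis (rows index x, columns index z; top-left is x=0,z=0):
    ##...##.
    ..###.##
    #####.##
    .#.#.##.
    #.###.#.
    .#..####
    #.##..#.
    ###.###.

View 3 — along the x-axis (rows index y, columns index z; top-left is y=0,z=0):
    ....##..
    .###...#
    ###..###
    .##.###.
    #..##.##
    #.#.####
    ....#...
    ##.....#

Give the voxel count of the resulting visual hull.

|visual hull| = 70

full grid |V| = 512
step 1: project along z, AND mask (28/64) → |grid| = 224
step 2: project along y, AND mask (40/64) → |grid| = 135
step 3: project along x, AND mask (32/64) → |grid| = 70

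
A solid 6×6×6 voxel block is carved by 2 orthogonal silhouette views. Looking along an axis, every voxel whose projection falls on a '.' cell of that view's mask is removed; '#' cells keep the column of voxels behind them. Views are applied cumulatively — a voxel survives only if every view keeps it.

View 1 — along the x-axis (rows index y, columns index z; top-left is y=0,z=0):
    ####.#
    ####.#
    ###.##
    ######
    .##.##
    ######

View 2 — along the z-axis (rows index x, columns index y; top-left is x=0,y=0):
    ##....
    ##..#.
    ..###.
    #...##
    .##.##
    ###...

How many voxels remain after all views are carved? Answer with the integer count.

before carving: 216 voxels (6×6×6)
V1 x: intersect with YZ mask (31 set) -- 186 left
V2 z: intersect with XY mask (18 set) -- 89 left

remaining voxels: 89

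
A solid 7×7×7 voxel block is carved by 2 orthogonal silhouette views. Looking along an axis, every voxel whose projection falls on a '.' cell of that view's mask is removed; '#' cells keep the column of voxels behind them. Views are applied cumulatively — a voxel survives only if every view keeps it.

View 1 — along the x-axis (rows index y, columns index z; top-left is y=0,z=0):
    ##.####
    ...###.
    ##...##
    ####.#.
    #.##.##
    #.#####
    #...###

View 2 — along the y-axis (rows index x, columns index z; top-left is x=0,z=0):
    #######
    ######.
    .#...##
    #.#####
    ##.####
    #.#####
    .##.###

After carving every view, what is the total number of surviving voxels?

voxel count = 188

before carving: 343 voxels (7×7×7)
step 1: project along x, AND mask (33/49) → |grid| = 231
step 2: project along y, AND mask (39/49) → |grid| = 188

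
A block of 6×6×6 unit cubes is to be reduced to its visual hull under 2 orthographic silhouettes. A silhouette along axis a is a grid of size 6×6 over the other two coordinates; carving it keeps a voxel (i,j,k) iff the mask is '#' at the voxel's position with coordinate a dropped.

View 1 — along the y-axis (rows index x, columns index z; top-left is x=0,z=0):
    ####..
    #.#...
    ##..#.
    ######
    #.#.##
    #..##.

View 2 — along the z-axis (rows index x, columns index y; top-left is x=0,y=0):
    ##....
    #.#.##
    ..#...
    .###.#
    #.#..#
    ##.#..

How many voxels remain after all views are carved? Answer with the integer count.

initial block: 6^3 = 216
carve view 1 (along y, XZ-mask fill 22/36): 132 voxels remain
carve view 2 (along z, XY-mask fill 17/36): 64 voxels remain

64 voxels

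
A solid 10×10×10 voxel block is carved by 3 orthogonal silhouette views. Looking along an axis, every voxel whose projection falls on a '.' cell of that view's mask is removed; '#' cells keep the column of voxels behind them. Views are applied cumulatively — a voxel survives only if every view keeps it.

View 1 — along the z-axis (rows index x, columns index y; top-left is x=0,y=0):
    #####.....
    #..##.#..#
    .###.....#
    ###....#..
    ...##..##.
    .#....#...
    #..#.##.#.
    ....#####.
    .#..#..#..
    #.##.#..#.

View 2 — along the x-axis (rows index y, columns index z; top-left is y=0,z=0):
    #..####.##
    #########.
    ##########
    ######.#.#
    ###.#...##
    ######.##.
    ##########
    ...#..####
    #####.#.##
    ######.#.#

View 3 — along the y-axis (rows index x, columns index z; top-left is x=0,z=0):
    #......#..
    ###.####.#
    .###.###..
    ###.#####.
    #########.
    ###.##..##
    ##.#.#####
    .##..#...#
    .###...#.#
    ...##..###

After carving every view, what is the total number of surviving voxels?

before carving: 1000 voxels (10×10×10)
  1. axis=2 (XY plane), |mask|=42  ⇒  voxels=420
  2. axis=0 (YZ plane), |mask|=79  ⇒  voxels=330
  3. axis=1 (XZ plane), |mask|=62  ⇒  voxels=199

remaining voxels: 199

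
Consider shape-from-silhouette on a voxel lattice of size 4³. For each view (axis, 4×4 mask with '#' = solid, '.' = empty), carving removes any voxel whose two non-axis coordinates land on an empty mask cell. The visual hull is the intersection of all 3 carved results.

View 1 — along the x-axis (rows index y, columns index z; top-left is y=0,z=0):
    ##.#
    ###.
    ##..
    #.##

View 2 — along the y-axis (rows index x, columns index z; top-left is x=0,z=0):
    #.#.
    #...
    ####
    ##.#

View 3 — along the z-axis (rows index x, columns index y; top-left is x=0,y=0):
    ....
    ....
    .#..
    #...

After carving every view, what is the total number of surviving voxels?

remaining voxels: 6

full grid |V| = 64
V1 x: intersect with YZ mask (11 set) -- 44 left
V2 y: intersect with XZ mask (10 set) -- 30 left
V3 z: intersect with XY mask (2 set) -- 6 left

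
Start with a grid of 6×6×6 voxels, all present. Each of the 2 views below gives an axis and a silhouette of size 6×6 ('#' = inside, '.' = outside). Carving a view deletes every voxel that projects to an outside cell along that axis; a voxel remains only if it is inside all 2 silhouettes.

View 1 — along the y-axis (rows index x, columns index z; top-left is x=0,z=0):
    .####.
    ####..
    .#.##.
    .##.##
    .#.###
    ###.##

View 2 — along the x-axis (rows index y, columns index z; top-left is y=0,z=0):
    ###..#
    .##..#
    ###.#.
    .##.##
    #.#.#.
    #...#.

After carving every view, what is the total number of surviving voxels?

initial block: 6^3 = 216
carve view 1 (along y, XZ-mask fill 24/36): 144 voxels remain
carve view 2 (along x, YZ-mask fill 20/36): 81 voxels remain

remaining voxels: 81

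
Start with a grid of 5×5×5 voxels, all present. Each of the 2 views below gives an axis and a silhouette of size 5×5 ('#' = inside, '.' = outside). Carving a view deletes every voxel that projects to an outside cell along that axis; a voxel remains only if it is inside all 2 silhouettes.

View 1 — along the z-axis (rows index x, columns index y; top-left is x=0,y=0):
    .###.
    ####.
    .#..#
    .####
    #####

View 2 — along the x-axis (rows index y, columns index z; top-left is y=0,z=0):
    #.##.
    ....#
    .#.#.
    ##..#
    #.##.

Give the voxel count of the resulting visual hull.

before carving: 125 voxels (5×5×5)
V1 z: intersect with XY mask (18 set) -- 90 left
V2 x: intersect with YZ mask (12 set) -- 40 left

40 voxels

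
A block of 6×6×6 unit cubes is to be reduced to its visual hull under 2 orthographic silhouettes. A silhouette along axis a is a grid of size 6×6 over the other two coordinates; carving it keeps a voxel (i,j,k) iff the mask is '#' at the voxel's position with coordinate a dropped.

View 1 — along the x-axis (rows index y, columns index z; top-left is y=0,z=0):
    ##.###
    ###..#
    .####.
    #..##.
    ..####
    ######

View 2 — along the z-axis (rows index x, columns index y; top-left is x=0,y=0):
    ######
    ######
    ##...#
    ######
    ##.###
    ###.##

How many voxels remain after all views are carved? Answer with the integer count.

remaining voxels: 138

initial block: 6^3 = 216
after view 1 [x-axis, 26 of 36 cells solid] → remaining = 156
after view 2 [z-axis, 31 of 36 cells solid] → remaining = 138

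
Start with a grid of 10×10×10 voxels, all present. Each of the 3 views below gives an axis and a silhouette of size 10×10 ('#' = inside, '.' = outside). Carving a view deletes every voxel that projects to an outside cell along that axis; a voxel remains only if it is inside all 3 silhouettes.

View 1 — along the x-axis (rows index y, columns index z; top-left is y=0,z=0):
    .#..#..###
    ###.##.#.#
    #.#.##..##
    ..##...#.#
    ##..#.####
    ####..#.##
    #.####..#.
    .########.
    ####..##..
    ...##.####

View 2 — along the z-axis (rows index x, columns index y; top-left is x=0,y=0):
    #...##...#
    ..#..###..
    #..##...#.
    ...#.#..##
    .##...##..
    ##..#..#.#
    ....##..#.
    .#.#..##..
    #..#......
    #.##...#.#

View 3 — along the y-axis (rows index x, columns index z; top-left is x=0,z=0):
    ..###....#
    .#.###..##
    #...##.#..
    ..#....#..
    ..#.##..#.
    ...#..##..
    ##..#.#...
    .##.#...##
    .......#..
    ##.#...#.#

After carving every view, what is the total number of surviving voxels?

before carving: 1000 voxels (10×10×10)
V1 x: intersect with YZ mask (62 set) -- 620 left
V2 z: intersect with XY mask (39 set) -- 240 left
V3 y: intersect with XZ mask (38 set) -- 105 left

remaining voxels: 105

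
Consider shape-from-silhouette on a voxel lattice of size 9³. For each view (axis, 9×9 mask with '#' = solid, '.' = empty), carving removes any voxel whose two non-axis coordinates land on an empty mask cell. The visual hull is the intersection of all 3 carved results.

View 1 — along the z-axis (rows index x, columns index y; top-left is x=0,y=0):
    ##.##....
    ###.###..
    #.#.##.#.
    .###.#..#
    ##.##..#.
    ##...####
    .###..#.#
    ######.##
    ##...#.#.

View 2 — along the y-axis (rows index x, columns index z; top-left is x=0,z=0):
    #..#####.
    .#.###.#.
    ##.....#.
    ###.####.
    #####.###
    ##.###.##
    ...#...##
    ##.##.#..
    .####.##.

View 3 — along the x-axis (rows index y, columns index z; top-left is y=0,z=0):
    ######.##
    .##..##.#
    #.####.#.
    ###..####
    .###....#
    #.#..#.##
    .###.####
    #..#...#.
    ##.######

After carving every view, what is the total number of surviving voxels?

start: 9×9×9 = 729 voxels
V1 z: intersect with XY mask (48 set) -- 432 left
V2 y: intersect with XZ mask (50 set) -- 265 left
V3 x: intersect with YZ mask (53 set) -- 164 left

remaining voxels: 164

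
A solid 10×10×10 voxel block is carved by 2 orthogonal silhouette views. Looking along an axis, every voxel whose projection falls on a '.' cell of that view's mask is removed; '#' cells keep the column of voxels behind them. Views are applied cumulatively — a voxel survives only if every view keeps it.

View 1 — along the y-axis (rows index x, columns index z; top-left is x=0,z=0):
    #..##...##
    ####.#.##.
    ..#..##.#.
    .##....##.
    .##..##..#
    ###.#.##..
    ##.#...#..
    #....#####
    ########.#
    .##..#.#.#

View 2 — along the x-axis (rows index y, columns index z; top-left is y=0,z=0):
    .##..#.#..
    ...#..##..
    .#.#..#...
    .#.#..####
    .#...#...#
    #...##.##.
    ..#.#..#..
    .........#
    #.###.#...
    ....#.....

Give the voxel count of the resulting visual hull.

187 voxels

before carving: 1000 voxels (10×10×10)
[1] y-view keeps 55 columns → grid now 550
[2] x-view keeps 34 columns → grid now 187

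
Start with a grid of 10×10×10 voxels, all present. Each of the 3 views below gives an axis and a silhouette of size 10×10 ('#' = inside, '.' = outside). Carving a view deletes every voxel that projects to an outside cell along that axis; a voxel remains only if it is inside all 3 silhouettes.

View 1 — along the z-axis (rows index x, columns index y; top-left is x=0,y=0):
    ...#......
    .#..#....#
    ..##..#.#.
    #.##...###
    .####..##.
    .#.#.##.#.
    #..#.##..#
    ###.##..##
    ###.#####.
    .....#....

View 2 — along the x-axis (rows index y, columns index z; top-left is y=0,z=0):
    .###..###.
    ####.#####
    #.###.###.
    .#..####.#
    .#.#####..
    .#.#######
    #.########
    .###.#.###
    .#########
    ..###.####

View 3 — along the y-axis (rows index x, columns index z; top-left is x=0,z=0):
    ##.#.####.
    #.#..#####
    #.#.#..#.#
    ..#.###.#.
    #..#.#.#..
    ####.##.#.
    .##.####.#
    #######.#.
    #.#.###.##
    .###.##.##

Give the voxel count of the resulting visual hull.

full grid |V| = 1000
V1 z: intersect with XY mask (46 set) -- 460 left
V2 x: intersect with YZ mask (74 set) -- 343 left
V3 y: intersect with XZ mask (64 set) -- 215 left

215 voxels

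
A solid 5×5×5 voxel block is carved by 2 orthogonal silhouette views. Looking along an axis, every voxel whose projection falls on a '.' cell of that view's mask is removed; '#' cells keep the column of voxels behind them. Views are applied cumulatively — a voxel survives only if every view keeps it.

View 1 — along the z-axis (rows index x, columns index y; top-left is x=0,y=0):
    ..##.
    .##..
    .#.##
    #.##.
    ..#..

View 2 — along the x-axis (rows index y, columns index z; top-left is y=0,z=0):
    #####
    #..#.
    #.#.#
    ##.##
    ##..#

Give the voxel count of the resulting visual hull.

start: 5×5×5 = 125 voxels
carve view 1 (along z, XY-mask fill 11/25): 55 voxels remain
carve view 2 (along x, YZ-mask fill 17/25): 36 voxels remain

|visual hull| = 36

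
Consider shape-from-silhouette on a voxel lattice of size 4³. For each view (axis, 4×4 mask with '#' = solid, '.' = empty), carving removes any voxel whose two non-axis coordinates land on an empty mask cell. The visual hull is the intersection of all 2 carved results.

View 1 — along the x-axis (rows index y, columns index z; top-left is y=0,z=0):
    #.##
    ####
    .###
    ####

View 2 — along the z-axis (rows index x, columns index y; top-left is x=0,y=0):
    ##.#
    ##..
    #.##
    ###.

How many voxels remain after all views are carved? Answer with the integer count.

voxel count = 38

start: 4×4×4 = 64 voxels
step 1: project along x, AND mask (14/16) → |grid| = 56
step 2: project along z, AND mask (11/16) → |grid| = 38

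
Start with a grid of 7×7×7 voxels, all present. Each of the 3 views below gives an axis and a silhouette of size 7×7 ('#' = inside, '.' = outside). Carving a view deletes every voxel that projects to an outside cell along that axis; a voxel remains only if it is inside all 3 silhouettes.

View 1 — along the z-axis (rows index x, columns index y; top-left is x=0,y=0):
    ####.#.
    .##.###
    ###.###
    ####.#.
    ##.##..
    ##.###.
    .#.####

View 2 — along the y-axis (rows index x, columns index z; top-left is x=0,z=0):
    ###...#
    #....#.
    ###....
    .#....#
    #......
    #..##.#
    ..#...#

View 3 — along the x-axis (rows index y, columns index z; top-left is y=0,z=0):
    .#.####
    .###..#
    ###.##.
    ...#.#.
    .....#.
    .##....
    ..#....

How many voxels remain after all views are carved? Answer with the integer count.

voxel count = 38

before carving: 343 voxels (7×7×7)
after view 1 [z-axis, 35 of 49 cells solid] → remaining = 245
after view 2 [y-axis, 18 of 49 cells solid] → remaining = 92
after view 3 [x-axis, 20 of 49 cells solid] → remaining = 38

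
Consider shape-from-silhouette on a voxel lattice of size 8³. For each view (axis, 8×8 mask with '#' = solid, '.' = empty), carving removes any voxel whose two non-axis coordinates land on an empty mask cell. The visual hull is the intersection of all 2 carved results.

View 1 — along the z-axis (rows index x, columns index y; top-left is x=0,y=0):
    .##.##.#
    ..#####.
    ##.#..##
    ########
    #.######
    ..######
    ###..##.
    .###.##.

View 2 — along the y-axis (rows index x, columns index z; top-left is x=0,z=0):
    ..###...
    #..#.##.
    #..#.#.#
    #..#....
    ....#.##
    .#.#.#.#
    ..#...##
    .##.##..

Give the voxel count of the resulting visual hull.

|visual hull| = 151

before carving: 512 voxels (8×8×8)
step 1: project along z, AND mask (46/64) → |grid| = 368
step 2: project along y, AND mask (27/64) → |grid| = 151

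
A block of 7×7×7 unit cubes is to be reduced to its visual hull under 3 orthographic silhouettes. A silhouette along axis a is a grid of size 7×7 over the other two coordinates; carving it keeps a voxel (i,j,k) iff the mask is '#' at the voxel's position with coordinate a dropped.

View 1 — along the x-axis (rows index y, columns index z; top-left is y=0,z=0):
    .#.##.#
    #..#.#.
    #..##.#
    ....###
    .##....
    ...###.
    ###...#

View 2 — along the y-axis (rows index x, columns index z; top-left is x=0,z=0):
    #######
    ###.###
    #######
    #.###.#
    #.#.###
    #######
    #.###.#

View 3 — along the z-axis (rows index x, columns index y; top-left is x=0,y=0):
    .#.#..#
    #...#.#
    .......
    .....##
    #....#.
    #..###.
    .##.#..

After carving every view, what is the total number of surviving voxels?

voxel count = 47

full grid |V| = 343
step 1: project along x, AND mask (23/49) → |grid| = 161
step 2: project along y, AND mask (42/49) → |grid| = 138
step 3: project along z, AND mask (17/49) → |grid| = 47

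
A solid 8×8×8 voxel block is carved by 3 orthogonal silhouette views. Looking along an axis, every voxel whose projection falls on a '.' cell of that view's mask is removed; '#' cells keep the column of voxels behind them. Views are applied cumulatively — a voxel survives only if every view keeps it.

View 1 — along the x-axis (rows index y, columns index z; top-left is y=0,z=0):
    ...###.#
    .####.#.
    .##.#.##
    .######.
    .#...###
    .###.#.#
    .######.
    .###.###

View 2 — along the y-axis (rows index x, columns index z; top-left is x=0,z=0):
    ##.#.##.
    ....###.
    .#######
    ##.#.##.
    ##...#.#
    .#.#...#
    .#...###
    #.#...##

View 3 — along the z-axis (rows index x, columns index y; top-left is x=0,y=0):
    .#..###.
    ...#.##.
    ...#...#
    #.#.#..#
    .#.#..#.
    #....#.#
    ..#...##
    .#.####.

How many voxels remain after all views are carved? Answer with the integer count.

remaining voxels: 76

before carving: 512 voxels (8×8×8)
  1. axis=0 (YZ plane), |mask|=41  ⇒  voxels=328
  2. axis=1 (XZ plane), |mask|=35  ⇒  voxels=185
  3. axis=2 (XY plane), |mask|=27  ⇒  voxels=76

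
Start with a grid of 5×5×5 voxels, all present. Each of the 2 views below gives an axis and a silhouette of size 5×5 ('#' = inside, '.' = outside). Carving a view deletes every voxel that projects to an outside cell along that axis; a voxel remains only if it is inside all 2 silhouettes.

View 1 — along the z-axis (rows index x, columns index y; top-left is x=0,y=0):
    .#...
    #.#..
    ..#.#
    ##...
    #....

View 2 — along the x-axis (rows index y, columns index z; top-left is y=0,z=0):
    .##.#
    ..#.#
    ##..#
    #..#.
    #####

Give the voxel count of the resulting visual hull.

initial block: 5^3 = 125
V1 z: intersect with XY mask (8 set) -- 40 left
V2 x: intersect with YZ mask (15 set) -- 24 left

24 voxels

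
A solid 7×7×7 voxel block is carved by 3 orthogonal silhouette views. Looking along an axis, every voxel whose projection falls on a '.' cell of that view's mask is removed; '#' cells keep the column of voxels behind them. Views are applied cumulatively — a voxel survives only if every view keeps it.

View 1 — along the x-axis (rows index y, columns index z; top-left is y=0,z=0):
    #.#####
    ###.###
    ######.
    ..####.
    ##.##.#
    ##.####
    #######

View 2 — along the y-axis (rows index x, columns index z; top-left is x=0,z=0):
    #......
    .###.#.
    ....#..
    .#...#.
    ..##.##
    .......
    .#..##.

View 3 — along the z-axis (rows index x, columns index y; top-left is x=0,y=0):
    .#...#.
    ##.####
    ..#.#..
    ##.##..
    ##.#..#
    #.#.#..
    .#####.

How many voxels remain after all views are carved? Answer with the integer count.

voxel count = 54

before carving: 343 voxels (7×7×7)
[1] x-view keeps 40 columns → grid now 280
[2] y-view keeps 15 columns → grid now 86
[3] z-view keeps 26 columns → grid now 54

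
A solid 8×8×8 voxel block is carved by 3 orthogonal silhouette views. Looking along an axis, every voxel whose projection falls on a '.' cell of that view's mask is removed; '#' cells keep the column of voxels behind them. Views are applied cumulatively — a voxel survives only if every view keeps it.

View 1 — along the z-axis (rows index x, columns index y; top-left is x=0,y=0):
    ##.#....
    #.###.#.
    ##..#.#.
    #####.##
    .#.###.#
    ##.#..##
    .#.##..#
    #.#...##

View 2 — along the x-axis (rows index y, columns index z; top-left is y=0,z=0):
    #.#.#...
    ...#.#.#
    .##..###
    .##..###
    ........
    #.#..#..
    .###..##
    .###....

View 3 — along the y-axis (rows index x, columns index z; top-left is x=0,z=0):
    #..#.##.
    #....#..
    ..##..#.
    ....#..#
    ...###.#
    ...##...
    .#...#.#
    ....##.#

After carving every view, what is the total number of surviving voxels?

before carving: 512 voxels (8×8×8)
  1. axis=2 (XY plane), |mask|=37  ⇒  voxels=296
  2. axis=0 (YZ plane), |mask|=27  ⇒  voxels=124
  3. axis=1 (XZ plane), |mask|=23  ⇒  voxels=39

39 voxels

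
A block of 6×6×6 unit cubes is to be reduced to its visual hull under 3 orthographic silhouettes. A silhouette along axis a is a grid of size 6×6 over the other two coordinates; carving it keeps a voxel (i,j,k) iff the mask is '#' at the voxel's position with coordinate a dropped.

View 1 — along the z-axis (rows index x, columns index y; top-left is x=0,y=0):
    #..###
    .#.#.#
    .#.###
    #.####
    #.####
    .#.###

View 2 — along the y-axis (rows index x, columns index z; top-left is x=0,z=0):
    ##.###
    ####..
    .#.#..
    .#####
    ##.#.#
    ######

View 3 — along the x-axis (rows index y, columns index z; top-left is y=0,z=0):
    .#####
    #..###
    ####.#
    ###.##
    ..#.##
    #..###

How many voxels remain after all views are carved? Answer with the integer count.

voxel count = 73

full grid |V| = 216
V1 z: intersect with XY mask (25 set) -- 150 left
V2 y: intersect with XZ mask (26 set) -- 109 left
V3 x: intersect with YZ mask (26 set) -- 73 left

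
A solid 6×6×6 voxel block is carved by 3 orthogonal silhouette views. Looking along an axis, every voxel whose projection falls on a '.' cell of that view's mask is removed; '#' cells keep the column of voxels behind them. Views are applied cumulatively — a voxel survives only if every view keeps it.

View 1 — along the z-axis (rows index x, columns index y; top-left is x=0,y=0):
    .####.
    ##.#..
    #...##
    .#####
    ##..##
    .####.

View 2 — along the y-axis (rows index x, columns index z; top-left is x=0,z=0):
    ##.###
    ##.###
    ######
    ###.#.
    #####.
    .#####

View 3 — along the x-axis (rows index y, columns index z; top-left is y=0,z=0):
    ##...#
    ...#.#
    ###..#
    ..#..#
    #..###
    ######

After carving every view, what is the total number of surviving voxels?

before carving: 216 voxels (6×6×6)
step 1: project along z, AND mask (23/36) → |grid| = 138
step 2: project along y, AND mask (30/36) → |grid| = 113
step 3: project along x, AND mask (21/36) → |grid| = 60

voxel count = 60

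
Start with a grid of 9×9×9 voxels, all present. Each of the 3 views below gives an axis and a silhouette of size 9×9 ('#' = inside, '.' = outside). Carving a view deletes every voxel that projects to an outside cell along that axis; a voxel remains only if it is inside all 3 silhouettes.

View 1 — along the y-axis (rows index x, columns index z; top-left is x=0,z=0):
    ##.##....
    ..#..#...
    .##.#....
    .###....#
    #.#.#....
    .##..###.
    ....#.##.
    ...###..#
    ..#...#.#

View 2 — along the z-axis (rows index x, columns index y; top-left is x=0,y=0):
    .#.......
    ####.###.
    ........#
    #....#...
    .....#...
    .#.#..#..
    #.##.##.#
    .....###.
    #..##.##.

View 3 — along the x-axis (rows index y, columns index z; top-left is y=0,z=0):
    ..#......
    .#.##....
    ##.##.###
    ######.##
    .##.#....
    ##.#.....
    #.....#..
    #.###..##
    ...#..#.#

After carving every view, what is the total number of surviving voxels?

before carving: 729 voxels (9×9×9)
carve view 1 (along y, XZ-mask fill 31/81): 279 voxels remain
carve view 2 (along z, XY-mask fill 29/81): 92 voxels remain
carve view 3 (along x, YZ-mask fill 36/81): 35 voxels remain

voxel count = 35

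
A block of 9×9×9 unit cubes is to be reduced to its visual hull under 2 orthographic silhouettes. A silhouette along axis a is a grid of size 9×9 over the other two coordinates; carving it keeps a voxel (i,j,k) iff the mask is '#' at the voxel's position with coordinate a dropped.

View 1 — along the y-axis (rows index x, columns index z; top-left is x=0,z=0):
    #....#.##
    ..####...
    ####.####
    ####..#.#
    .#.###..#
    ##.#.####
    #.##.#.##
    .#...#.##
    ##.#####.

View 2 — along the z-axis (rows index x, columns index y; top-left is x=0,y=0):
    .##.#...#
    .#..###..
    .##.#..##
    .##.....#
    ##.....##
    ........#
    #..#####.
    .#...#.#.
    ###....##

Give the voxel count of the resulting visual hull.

initial block: 9^3 = 729
  1. axis=1 (XZ plane), |mask|=51  ⇒  voxels=459
  2. axis=2 (XY plane), |mask|=35  ⇒  voxels=200

200 voxels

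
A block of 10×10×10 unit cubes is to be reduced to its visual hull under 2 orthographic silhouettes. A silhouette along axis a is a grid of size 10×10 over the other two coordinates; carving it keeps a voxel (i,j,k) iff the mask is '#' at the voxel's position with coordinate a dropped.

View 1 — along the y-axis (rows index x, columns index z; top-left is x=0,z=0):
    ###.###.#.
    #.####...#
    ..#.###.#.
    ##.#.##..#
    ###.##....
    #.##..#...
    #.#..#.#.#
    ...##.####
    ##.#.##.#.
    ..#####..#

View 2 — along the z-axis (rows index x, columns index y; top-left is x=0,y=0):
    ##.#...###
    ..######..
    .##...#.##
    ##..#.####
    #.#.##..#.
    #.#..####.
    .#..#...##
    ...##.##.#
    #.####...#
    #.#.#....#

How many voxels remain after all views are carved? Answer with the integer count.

initial block: 10^3 = 1000
step 1: project along y, AND mask (56/100) → |grid| = 560
step 2: project along z, AND mask (54/100) → |grid| = 304

304 voxels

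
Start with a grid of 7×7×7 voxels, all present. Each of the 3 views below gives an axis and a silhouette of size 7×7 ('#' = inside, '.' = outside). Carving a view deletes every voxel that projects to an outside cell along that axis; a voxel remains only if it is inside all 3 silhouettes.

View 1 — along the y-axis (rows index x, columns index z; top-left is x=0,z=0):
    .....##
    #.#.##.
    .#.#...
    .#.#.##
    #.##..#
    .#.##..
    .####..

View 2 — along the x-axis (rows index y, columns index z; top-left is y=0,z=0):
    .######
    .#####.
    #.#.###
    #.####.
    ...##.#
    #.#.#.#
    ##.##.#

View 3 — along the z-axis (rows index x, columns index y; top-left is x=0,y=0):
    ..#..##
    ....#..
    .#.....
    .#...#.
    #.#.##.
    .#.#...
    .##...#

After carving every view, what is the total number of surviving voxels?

before carving: 343 voxels (7×7×7)
[1] y-view keeps 23 columns → grid now 161
[2] x-view keeps 33 columns → grid now 108
[3] z-view keeps 16 columns → grid now 36

36 voxels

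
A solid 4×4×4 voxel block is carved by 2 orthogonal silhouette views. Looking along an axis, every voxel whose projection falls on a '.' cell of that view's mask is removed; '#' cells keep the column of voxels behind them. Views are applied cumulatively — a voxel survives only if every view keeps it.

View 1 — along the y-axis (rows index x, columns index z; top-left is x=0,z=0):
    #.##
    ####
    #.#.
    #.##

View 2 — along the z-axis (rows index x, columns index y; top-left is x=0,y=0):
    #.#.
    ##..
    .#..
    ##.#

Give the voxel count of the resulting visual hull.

before carving: 64 voxels (4×4×4)
carve view 1 (along y, XZ-mask fill 12/16): 48 voxels remain
carve view 2 (along z, XY-mask fill 8/16): 25 voxels remain

remaining voxels: 25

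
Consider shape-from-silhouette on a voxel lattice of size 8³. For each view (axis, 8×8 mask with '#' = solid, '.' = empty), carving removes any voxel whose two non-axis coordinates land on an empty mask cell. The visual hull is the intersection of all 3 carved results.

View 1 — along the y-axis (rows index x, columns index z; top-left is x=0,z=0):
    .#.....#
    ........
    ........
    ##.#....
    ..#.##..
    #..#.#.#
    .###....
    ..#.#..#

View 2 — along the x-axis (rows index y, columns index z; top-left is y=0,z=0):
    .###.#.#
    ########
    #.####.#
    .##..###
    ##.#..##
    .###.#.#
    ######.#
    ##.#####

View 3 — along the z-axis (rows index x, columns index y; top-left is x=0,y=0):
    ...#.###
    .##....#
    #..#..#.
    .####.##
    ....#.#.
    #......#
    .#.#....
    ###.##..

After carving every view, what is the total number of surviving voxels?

full grid |V| = 512
[1] y-view keeps 18 columns → grid now 144
[2] x-view keeps 48 columns → grid now 116
[3] z-view keeps 27 columns → grid now 49

|visual hull| = 49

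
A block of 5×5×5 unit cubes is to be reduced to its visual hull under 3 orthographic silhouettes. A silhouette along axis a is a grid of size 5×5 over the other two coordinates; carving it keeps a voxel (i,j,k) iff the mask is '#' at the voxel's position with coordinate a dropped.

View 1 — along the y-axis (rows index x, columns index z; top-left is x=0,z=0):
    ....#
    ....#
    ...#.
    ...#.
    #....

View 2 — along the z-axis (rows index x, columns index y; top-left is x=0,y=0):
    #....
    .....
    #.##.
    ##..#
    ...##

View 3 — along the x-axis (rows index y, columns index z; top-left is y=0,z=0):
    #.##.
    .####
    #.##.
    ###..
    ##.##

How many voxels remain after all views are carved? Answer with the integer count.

voxel count = 7

before carving: 125 voxels (5×5×5)
[1] y-view keeps 5 columns → grid now 25
[2] z-view keeps 9 columns → grid now 9
[3] x-view keeps 17 columns → grid now 7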